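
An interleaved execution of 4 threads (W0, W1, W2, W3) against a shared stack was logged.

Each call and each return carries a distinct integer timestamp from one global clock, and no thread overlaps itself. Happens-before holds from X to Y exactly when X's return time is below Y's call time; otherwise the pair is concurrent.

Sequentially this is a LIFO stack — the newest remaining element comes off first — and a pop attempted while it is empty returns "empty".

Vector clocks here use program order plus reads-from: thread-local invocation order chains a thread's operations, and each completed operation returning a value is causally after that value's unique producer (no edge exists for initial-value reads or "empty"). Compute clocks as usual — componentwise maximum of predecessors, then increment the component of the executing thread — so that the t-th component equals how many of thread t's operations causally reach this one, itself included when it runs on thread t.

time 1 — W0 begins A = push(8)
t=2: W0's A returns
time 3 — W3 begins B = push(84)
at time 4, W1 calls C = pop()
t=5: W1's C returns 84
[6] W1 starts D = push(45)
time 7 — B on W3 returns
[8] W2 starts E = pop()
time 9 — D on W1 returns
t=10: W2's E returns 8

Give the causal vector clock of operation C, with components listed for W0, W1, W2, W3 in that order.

invoked at 3, B has no predecessors; its own W3 bump gives (0, 0, 0, 1)
invoked at 1, A has no predecessors; its own W0 bump gives (1, 0, 0, 0)
VC(C, invoked at 4): max of VC(B)=(0, 0, 0, 1), then +1 on thread W1 → (0, 1, 0, 1)
VC(E, invoked at 8): max of VC(A)=(1, 0, 0, 0), then +1 on thread W2 → (1, 0, 1, 0)
VC(D, invoked at 6): max of VC(C)=(0, 1, 0, 1), then +1 on thread W1 → (0, 2, 0, 1)
target: VC(C) = (0, 1, 0, 1)

(0, 1, 0, 1)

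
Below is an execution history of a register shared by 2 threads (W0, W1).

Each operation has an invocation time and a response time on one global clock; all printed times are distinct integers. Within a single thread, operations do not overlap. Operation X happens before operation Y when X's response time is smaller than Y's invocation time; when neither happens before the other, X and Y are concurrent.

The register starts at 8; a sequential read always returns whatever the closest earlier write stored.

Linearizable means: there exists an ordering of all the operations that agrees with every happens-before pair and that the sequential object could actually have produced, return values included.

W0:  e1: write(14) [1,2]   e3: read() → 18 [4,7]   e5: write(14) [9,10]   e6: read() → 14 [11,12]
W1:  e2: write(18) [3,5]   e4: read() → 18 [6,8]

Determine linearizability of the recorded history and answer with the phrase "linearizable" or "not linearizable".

linearizable

one valid linearization: e1, e2, e3, e4, e5, e6
1. e1 write(14), leaving value 14
2. e2 write(18), leaving value 18
3. e3 read() → 18, leaving value 18
4. e4 read() → 18, leaving value 18
5. e5 write(14), leaving value 14
6. e6 read() → 14, leaving value 14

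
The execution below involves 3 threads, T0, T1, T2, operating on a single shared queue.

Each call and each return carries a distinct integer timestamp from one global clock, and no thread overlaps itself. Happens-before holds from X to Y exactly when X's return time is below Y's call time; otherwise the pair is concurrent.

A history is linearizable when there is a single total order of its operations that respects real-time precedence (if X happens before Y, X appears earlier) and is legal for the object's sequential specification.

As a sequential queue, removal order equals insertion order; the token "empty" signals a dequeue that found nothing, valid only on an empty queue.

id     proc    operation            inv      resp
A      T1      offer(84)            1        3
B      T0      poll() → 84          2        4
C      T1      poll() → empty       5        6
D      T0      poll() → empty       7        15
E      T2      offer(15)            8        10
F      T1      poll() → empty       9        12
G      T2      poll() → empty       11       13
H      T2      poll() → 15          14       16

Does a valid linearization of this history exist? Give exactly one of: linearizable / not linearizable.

not linearizable

cut after 14 events: linearizable; cut after 15 events (D responds, time 15): not linearizable
the 7 completed operations admit 24 real-time orders; each fails the queue replay
no escape via the 1 pending operation (H): every completion choice fails
one such order, A, B, C, D, E, F, G (pending dropped), breaks at step 6 where F poll() → empty is illegal
one such order, A, B, C, D, E, G, F (pending dropped), breaks at step 6 where G poll() → empty is illegal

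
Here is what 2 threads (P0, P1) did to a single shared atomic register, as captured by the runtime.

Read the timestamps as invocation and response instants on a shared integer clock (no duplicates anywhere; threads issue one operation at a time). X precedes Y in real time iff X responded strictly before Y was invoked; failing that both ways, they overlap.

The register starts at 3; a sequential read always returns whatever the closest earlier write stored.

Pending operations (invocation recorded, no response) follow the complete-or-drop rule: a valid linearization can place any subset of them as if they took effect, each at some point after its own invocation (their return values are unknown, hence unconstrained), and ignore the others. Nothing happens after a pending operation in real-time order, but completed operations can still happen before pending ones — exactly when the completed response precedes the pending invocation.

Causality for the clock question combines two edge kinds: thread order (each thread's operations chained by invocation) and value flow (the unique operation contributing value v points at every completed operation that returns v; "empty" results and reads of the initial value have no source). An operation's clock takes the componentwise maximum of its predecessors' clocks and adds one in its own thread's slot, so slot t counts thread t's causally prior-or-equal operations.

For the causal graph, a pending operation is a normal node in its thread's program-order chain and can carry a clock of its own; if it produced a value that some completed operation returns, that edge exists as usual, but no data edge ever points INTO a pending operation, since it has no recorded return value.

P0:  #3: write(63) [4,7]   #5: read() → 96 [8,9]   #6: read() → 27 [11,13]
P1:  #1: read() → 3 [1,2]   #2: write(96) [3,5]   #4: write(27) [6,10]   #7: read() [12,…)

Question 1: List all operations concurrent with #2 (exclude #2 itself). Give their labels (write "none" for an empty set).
#2 runs from 3 to 5; window-overlapping ops are concurrent
#1 [1,2]: before
#3 [4,7]: concurrent
#4 [6,10]: after
#5 [8,9]: after
#6 [11,13]: after
#7 [12,…): after

#3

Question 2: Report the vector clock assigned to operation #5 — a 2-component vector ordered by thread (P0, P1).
invoked at 1, #1 has no predecessors; its own P1 bump gives (0, 1)
invoked at 4, #3 has no predecessors; its own P0 bump gives (1, 0)
#2 (invocation 3): componentwise max over VC(#1)=(0, 1), +1 at P1, giving (0, 2)
#4 (invocation 6): componentwise max over VC(#2)=(0, 2), +1 at P1, giving (0, 3)
#7 (invocation 12): componentwise max over VC(#4)=(0, 3), +1 at P1, giving (0, 4)
#5 (invocation 8): componentwise max over VC(#2)=(0, 2), VC(#3)=(1, 0), +1 at P0, giving (2, 2)
#6 (invocation 11): componentwise max over VC(#4)=(0, 3), VC(#5)=(2, 2), +1 at P0, giving (3, 3)
target: VC(#5) = (2, 2)

(2, 2)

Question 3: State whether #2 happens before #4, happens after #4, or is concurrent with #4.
#2 spans [3,5], #4 spans [6,10]
resp(#2)=5 < inv(#4)=6

before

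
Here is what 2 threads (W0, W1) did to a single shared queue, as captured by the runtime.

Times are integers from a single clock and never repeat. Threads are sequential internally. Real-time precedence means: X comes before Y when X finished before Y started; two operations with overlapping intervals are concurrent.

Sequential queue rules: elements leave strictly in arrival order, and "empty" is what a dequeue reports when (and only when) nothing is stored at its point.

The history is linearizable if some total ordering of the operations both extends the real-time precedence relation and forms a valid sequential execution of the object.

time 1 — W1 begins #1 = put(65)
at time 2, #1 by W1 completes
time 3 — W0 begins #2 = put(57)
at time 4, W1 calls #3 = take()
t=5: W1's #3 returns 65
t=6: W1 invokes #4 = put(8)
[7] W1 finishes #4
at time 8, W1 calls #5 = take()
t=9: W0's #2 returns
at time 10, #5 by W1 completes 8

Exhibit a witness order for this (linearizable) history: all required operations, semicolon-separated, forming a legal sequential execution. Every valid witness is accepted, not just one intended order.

#1; #3; #4; #2; #5

1. #1 put(65), leaving queue <65>
2. #3 take() → 65, leaving queue <>
3. #4 put(8), leaving queue <8>
4. #2 put(57), leaving queue <8,57>
5. #5 take() → 8, leaving queue <57>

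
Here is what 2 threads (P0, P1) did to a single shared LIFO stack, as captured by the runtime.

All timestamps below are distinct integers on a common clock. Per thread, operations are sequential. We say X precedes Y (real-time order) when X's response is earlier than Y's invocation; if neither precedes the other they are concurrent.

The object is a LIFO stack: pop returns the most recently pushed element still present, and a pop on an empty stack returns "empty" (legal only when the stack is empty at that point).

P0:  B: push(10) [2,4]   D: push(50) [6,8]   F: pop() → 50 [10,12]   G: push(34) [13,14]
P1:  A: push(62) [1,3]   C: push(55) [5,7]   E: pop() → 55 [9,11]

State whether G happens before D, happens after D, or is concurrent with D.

G spans [13,14], D spans [6,8]
resp(D)=8 < inv(G)=13

after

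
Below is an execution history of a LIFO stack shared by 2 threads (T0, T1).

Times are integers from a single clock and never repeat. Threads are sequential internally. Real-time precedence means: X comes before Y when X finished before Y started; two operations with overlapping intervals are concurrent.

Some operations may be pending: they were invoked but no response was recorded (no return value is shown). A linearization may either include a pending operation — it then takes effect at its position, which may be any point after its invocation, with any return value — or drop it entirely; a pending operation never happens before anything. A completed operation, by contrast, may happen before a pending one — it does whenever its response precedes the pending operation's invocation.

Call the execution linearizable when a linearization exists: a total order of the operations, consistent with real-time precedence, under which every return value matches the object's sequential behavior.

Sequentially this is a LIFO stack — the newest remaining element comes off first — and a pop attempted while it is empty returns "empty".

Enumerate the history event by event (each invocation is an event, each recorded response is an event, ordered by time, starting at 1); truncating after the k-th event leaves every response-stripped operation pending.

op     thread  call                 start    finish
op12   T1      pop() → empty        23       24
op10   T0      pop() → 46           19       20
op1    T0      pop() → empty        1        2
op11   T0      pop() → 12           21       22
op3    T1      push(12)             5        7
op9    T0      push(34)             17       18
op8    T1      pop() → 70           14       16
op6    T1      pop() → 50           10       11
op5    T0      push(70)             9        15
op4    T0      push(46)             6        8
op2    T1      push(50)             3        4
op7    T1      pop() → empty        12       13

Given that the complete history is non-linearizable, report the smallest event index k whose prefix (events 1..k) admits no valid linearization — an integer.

events 1..10 are linearizable, e.g. via op1, op2, op3, op4:
step 1: op1 pop() → empty — stack <>
step 2: op2 push(50) — stack <50>
step 3: op3 push(12) — stack <50,12>
step 4: op4 push(46) — stack <50,12,46>
event 11 — op6's response, time 11 — after it, nothing linearizes
no completion choice of the 1 pending operation (op5) rescues it — every subset was tried
e.g. op1, op2, op3, op4, op6 (pending dropped): illegal at step 5, since op6 pop() → 50 cannot apply there
e.g. op1, op2, op4, op3, op6 (pending dropped): illegal at step 5, since op6 pop() → 50 cannot apply there

11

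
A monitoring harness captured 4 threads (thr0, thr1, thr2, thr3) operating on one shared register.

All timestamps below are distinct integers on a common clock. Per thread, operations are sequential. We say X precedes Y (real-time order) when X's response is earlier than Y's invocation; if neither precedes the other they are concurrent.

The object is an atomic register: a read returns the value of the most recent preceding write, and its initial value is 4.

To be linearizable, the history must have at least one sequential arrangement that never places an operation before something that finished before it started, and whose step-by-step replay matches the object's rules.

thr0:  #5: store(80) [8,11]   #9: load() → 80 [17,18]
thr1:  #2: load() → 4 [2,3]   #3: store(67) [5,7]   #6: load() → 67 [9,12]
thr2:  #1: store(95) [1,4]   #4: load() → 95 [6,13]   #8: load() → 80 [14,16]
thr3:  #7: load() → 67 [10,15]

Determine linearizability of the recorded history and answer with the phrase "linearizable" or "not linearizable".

linearizable

one valid linearization: #2, #1, #4, #3, #6, #7, #5, #8, #9
after step 1 (#2 load() → 4): value 4
after step 2 (#1 store(95)): value 95
after step 3 (#4 load() → 95): value 95
after step 4 (#3 store(67)): value 67
after step 5 (#6 load() → 67): value 67
after step 6 (#7 load() → 67): value 67
after step 7 (#5 store(80)): value 80
after step 8 (#8 load() → 80): value 80
after step 9 (#9 load() → 80): value 80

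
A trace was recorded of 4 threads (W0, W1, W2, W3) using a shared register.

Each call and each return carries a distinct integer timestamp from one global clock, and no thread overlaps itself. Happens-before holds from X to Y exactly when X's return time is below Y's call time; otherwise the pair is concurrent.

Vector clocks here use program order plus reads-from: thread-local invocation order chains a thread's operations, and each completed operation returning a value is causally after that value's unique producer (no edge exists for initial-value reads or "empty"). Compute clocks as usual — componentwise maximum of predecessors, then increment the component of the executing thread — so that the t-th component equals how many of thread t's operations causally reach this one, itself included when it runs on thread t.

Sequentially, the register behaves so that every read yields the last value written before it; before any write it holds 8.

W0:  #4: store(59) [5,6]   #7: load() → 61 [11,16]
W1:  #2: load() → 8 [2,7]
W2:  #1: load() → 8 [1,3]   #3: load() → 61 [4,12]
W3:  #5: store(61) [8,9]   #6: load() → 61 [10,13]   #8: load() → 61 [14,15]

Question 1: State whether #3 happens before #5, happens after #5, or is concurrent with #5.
#3 spans [4,12], #5 spans [8,9]
the intervals overlap in both directions

concurrent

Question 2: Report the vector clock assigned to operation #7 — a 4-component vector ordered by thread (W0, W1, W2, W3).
#5, invoked 8, has no incoming edges; only W3's bump applies → (0, 0, 0, 1)
#1, invoked 1, has no incoming edges; only W2's bump applies → (0, 0, 1, 0)
#2, invoked 2, has no incoming edges; only W1's bump applies → (0, 1, 0, 0)
#4, invoked 5, has no incoming edges; only W0's bump applies → (1, 0, 0, 0)
#6 (invocation 10): componentwise max over VC(#5)=(0, 0, 0, 1), +1 at W3, giving (0, 0, 0, 2)
#8 (invocation 14): componentwise max over VC(#5)=(0, 0, 0, 1), VC(#6)=(0, 0, 0, 2), +1 at W3, giving (0, 0, 0, 3)
#3 (invocation 4): componentwise max over VC(#1)=(0, 0, 1, 0), VC(#5)=(0, 0, 0, 1), +1 at W2, giving (0, 0, 2, 1)
#7 (invocation 11): componentwise max over VC(#4)=(1, 0, 0, 0), VC(#5)=(0, 0, 0, 1), +1 at W0, giving (2, 0, 0, 1)
target: VC(#7) = (2, 0, 0, 1)

(2, 0, 0, 1)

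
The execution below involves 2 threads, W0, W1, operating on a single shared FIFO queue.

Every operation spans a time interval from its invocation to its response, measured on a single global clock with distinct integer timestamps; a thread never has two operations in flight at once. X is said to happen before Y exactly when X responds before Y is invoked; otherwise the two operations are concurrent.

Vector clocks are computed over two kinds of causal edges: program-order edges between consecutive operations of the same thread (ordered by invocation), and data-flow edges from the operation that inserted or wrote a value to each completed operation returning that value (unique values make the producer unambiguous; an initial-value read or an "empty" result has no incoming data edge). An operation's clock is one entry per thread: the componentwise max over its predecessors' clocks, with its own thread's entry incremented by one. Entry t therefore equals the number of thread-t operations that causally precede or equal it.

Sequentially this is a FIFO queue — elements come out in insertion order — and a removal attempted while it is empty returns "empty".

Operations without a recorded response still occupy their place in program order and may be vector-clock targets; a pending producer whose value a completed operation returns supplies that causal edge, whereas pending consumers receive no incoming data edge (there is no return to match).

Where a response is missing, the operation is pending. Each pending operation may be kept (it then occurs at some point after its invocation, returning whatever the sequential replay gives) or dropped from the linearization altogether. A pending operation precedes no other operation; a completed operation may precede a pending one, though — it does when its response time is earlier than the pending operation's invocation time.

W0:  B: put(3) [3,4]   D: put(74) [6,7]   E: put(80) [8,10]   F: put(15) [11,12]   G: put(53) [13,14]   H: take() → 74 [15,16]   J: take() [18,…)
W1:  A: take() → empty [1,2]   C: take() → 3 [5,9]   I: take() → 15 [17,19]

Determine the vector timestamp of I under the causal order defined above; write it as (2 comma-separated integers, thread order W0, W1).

A, invoked 1, has no incoming edges; only W1's bump applies → (0, 1)
B, invoked 3, has no incoming edges; only W0's bump applies → (1, 0)
merge at D (invoked 6): VC(B)=(1, 0), own-thread bump on W0 → (2, 0)
merge at C (invoked 5): VC(A)=(0, 1), VC(B)=(1, 0), own-thread bump on W1 → (1, 2)
merge at E (invoked 8): VC(D)=(2, 0), own-thread bump on W0 → (3, 0)
merge at F (invoked 11): VC(E)=(3, 0), own-thread bump on W0 → (4, 0)
merge at G (invoked 13): VC(F)=(4, 0), own-thread bump on W0 → (5, 0)
merge at H (invoked 15): VC(D)=(2, 0), VC(G)=(5, 0), own-thread bump on W0 → (6, 0)
merge at I (invoked 17): VC(C)=(1, 2), VC(F)=(4, 0), own-thread bump on W1 → (4, 3)
merge at J (invoked 18): VC(H)=(6, 0), own-thread bump on W0 → (7, 0)
target: VC(I) = (4, 3)

(4, 3)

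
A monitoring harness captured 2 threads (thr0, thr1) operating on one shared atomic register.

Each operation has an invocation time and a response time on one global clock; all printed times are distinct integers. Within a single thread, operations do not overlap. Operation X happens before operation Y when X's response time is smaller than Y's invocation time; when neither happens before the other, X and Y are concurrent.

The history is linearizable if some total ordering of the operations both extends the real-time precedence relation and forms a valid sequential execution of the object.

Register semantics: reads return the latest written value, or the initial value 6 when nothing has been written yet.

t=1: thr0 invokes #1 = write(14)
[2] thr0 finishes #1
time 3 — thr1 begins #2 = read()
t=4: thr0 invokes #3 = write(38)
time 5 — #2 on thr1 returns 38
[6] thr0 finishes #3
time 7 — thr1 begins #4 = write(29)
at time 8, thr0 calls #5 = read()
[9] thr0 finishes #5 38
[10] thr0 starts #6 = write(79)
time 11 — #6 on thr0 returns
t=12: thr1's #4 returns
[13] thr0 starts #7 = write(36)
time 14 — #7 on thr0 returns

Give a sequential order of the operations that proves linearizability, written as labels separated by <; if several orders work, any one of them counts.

#1 < #3 < #2 < #5 < #4 < #6 < #7

1. #1 write(14), leaving value 14
2. #3 write(38), leaving value 38
3. #2 read() → 38, leaving value 38
4. #5 read() → 38, leaving value 38
5. #4 write(29), leaving value 29
6. #6 write(79), leaving value 79
7. #7 write(36), leaving value 36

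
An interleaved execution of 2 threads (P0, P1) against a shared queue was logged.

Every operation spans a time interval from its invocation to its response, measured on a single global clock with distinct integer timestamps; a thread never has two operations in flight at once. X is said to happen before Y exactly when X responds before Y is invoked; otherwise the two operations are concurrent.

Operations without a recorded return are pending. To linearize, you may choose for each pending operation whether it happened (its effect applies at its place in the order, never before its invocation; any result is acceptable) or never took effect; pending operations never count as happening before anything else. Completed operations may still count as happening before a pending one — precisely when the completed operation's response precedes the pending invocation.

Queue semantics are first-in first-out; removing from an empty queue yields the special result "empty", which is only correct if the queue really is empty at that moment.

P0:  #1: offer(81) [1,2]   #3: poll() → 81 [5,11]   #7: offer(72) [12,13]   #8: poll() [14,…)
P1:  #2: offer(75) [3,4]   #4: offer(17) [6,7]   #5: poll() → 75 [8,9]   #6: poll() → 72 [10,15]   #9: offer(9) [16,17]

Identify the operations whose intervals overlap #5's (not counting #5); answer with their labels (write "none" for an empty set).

overlap test against #5 [8,9]: concurrent iff the interval meets 8..9
#1 [1,2]: before
#2 [3,4]: before
#3 [5,11]: concurrent
#4 [6,7]: before
#6 [10,15]: after
#7 [12,13]: after
#8 [14,…): after
#9 [16,17]: after

#3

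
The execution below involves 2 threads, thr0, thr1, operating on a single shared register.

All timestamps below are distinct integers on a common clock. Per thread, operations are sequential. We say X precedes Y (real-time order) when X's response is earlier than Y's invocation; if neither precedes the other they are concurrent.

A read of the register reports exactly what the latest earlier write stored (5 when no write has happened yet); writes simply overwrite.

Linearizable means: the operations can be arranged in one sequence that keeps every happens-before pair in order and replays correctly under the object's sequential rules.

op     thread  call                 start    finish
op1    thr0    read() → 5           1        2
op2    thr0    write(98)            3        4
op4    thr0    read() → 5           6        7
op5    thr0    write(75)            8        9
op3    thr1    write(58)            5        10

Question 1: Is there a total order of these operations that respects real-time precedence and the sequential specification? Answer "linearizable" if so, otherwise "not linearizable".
the violation lands at event 7, op4's response at time 7: events 1..6 linearize, events 1..7 do not
exhaustive check: the 3 completed register ops admit one real-time order; illegal
no escape via the 1 pending operation (op3): every completion choice fails
one such order, op1, op2, op4 (pending dropped), breaks at step 3 where op4 read() → 5 is illegal

not linearizable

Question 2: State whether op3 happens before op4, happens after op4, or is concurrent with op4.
Answer: concurrent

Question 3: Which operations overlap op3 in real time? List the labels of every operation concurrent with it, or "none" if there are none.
Answer: op4, op5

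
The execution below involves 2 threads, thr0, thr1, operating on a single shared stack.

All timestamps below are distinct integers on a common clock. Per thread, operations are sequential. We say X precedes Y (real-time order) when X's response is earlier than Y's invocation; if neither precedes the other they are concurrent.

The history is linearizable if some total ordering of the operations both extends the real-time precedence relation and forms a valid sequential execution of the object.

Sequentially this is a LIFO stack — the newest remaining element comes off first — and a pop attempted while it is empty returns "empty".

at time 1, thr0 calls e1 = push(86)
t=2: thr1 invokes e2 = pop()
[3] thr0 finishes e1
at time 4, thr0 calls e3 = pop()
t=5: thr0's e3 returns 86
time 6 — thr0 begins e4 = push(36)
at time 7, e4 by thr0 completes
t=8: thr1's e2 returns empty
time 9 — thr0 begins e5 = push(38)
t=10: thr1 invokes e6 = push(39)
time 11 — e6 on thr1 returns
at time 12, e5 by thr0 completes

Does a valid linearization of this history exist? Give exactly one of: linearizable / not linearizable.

linearizable

a witness: e1, e3, e2, e4, e5, e6
1. e1 push(86), leaving stack <86>
2. e3 pop() → 86, leaving stack <>
3. e2 pop() → empty, leaving stack <>
4. e4 push(36), leaving stack <36>
5. e5 push(38), leaving stack <36,38>
6. e6 push(39), leaving stack <36,38,39>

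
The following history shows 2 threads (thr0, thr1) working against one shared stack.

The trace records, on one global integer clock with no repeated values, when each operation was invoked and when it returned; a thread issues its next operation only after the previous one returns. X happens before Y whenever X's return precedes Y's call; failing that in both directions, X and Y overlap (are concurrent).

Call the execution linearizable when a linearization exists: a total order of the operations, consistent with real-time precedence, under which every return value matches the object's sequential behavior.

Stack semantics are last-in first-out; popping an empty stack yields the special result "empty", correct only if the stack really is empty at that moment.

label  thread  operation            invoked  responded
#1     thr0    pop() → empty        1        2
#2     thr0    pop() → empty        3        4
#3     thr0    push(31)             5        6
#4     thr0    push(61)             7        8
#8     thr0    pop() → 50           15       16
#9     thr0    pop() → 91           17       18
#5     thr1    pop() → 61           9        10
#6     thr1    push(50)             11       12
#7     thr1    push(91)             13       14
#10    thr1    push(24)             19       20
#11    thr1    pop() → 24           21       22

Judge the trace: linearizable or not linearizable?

not linearizable

prefix check: 1..15 passes, 1..16 fails once #8's time-16 response joins
exhaustive check: the 8 completed stack ops admit one real-time order; illegal
e.g. #1, #2, #3, #4, #5, #6, #7, #8: illegal at step 8, since #8 pop() → 50 cannot apply there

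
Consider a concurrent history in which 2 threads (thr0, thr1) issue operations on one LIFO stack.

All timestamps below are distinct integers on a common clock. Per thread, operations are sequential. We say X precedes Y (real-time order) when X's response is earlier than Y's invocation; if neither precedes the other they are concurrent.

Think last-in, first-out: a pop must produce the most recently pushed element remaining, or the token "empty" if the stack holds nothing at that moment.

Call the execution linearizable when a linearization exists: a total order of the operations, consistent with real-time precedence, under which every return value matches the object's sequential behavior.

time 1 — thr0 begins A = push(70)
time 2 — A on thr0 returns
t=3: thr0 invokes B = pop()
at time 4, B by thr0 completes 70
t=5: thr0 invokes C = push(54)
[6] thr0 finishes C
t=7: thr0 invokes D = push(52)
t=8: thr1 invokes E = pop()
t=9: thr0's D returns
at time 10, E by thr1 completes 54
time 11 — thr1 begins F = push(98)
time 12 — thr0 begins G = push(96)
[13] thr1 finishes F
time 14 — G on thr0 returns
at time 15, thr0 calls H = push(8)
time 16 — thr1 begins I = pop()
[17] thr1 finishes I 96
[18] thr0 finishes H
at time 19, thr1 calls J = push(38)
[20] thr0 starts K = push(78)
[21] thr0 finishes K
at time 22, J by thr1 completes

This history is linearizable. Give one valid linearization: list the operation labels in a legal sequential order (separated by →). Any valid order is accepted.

step 1: A push(70) — stack <70>
step 2: B pop() → 70 — stack <>
step 3: C push(54) — stack <54>
step 4: E pop() → 54 — stack <>
step 5: D push(52) — stack <52>
step 6: F push(98) — stack <52,98>
step 7: G push(96) — stack <52,98,96>
step 8: I pop() → 96 — stack <52,98>
step 9: H push(8) — stack <52,98,8>
step 10: J push(38) — stack <52,98,8,38>
step 11: K push(78) — stack <52,98,8,38,78>

A → B → C → E → D → F → G → I → H → J → K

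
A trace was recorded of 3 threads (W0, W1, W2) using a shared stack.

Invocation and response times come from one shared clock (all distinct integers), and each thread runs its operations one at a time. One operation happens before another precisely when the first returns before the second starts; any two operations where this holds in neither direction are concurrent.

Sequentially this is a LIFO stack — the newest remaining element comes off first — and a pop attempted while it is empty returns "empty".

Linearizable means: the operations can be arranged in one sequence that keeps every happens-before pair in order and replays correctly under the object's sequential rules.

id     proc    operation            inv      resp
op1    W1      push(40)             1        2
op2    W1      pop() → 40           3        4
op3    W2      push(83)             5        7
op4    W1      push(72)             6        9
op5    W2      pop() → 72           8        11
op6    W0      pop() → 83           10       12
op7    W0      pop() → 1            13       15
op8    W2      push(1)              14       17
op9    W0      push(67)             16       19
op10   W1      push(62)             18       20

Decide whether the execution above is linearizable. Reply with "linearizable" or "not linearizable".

one valid linearization: op1, op2, op3, op4, op5, op6, op8, op7, op9, op10
step 1: op1 push(40) — stack <40>
step 2: op2 pop() → 40 — stack <>
step 3: op3 push(83) — stack <83>
step 4: op4 push(72) — stack <83,72>
step 5: op5 pop() → 72 — stack <83>
step 6: op6 pop() → 83 — stack <>
step 7: op8 push(1) — stack <1>
step 8: op7 pop() → 1 — stack <>
step 9: op9 push(67) — stack <67>
step 10: op10 push(62) — stack <67,62>

linearizable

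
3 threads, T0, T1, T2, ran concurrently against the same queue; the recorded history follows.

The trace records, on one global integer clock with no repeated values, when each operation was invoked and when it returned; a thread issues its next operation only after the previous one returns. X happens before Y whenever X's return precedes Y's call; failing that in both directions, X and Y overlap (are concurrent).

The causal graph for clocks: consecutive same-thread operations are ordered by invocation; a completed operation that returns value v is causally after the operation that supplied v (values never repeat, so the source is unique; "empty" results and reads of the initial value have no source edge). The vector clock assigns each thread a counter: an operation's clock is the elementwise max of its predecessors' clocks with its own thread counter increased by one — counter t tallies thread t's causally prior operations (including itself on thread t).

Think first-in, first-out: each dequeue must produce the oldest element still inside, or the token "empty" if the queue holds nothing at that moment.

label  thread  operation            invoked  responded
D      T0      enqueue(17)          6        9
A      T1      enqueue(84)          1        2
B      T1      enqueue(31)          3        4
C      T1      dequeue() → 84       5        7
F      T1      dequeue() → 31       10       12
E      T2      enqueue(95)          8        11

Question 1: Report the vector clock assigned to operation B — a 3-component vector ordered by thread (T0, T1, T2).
(0, 2, 0)

VC(E, invoked at 8): no causal predecessors; +1 on T2 → (0, 0, 1)
VC(A, invoked at 1): no causal predecessors; +1 on T1 → (0, 1, 0)
VC(D, invoked at 6): no causal predecessors; +1 on T0 → (1, 0, 0)
B (invocation 3): componentwise max over VC(A)=(0, 1, 0), +1 at T1, giving (0, 2, 0)
C (invocation 5): componentwise max over VC(A)=(0, 1, 0), VC(B)=(0, 2, 0), +1 at T1, giving (0, 3, 0)
F (invocation 10): componentwise max over VC(B)=(0, 2, 0), VC(C)=(0, 3, 0), +1 at T1, giving (0, 4, 0)
target: VC(B) = (0, 2, 0)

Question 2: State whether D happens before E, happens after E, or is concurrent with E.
concurrent

D spans [6,9], E spans [8,11]
the intervals overlap in both directions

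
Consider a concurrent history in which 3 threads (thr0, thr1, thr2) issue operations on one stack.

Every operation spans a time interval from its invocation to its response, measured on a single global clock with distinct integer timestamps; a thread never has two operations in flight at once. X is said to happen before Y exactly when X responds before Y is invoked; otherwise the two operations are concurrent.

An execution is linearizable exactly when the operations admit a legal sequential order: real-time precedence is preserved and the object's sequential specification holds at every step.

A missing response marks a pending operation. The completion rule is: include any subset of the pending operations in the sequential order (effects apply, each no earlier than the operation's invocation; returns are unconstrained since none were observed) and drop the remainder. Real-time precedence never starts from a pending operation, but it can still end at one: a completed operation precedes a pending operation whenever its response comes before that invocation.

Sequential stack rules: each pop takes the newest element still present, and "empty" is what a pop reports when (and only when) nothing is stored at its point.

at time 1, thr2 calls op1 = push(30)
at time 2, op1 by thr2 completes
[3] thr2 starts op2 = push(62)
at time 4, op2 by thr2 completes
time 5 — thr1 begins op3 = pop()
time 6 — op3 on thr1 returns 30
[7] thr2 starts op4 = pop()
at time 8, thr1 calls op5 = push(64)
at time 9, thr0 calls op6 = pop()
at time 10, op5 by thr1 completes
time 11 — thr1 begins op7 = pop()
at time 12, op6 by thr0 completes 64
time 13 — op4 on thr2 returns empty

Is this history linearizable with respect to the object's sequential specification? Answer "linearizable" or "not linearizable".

cut after 5 events: linearizable; cut after 6 events (op3 responds, time 6): not linearizable
a single order respects real time; the 3 completed stack operations fail replay along it
for example op1, op2, op3 fails at step 3: op3 pop() → 30 is not legal there

not linearizable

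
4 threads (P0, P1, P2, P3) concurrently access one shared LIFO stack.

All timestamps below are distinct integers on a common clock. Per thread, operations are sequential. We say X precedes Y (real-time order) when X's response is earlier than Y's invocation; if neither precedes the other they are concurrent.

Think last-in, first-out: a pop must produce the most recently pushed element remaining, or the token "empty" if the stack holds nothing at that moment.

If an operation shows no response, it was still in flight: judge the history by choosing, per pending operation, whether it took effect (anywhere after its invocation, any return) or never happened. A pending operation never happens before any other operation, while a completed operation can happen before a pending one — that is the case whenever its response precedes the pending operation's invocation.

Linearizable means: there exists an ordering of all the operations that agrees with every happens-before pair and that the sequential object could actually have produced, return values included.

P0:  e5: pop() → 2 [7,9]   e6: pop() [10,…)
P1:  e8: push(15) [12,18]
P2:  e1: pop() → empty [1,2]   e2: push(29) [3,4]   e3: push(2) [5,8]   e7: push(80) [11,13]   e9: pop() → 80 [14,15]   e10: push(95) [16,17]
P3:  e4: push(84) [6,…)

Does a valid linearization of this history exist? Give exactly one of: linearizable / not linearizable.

a witness: e1, e2, e3, e5, e4, e6, e7, e9, e8, e10
after step 1 (e1 pop() → empty): stack <>
after step 2 (e2 push(29)): stack <29>
after step 3 (e3 push(2)): stack <29,2>
after step 4 (e5 pop() → 2): stack <29>
after step 5 (e4 push(84) (pending, included)): stack <29,84>
after step 6 (e6 pop() (pending, included)): stack <29>
after step 7 (e7 push(80)): stack <29,80>
after step 8 (e9 pop() → 80): stack <29>
after step 9 (e8 push(15)): stack <29,15>
after step 10 (e10 push(95)): stack <29,15,95>

linearizable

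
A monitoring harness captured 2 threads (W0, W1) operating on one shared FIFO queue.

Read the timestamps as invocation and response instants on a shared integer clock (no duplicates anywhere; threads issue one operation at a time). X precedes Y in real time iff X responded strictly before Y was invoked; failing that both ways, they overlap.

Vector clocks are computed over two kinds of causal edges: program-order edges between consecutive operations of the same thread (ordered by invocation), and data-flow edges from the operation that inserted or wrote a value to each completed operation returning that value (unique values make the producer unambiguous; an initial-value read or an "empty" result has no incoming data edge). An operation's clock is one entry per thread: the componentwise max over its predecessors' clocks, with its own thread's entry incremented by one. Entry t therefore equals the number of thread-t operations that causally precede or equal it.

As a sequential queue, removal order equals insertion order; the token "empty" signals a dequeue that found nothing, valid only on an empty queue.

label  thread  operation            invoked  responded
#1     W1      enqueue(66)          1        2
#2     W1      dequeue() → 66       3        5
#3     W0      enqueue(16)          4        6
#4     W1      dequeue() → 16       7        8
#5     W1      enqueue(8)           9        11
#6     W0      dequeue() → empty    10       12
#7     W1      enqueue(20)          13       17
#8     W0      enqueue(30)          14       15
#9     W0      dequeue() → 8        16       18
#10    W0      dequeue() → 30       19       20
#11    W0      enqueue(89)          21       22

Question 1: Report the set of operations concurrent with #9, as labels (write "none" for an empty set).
Answer: #7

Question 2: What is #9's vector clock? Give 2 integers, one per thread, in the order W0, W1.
Answer: (4, 4)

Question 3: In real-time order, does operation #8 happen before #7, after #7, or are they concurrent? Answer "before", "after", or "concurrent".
Answer: concurrent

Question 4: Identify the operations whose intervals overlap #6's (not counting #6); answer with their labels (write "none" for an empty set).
Answer: #5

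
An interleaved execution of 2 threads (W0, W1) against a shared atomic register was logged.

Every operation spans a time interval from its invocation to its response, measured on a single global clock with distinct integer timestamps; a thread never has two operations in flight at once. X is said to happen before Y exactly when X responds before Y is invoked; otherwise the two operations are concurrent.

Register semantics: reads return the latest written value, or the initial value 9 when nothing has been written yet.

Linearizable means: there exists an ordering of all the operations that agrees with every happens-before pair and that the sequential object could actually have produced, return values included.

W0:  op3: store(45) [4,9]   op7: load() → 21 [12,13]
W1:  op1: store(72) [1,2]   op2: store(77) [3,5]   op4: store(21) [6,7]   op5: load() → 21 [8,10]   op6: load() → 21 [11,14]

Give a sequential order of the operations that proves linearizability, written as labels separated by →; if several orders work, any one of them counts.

op1 → op2 → op3 → op4 → op5 → op6 → op7

step 1: op1 store(72) — value 72
step 2: op2 store(77) — value 77
step 3: op3 store(45) — value 45
step 4: op4 store(21) — value 21
step 5: op5 load() → 21 — value 21
step 6: op6 load() → 21 — value 21
step 7: op7 load() → 21 — value 21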